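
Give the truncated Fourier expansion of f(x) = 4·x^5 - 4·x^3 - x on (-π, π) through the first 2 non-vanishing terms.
(-168·π^2 + 8·π^4 + 1006)·sin(x) + (-4·π^4 - 35 + 24·π^2)·sin(2·x)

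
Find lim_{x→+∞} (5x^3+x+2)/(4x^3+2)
This is an ∞/∞ indeterminate form as x → +∞.
Divide numerator and denominator by x^3 and let the lower-order terms vanish; the leading terms give 5/4.
Limit = 5/4.

Final answer: 5/4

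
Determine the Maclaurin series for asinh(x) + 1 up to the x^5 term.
3·x^5/40 - x^3/6 + x + 1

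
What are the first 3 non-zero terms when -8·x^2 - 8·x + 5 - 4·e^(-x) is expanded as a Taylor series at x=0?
-10·x^2 - 4·x + 1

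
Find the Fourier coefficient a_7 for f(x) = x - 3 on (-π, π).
a_7 = (1/π) ∫_{-π}^{π} f(x)·cos(7x) dx.
Evaluate the integral (use parity and integration by parts as needed): a_7 = 0.

Final answer: 0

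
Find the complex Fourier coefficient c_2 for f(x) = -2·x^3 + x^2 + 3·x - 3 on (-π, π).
Compute the real Fourier coefficients first: a_2 = 1, b_2 = -6 + 2·π^2.
Then c_2 = (a_2 − i·b_2)/2 = 1/2 - i·π^2 + 3·i.

Final answer: 1/2 - i·π^2 + 3·i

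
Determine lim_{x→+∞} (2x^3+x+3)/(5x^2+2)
This is an ∞/∞ indeterminate form as x → +∞.
Divide numerator and denominator by x^3 and let the lower-order terms vanish; the numerator's degree 3 exceeds the denominator's degree 2, so the quotient diverges.
Limit = ∞.

Final answer: ∞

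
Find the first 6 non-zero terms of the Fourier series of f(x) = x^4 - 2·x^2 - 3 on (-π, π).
(56 - 8·π^2)·cos(x) + (-5 + 2·π^2)·cos(2·x) + (40/27 - 8·π^2/9)·cos(3·x) + (-11/16 + π^2/2)·cos(4·x) + (248/625 - 8·π^2/25)·cos(5·x) - 2·π^2/3 - 3 + π^4/5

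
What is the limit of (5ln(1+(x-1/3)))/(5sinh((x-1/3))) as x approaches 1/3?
Both numerator and denominator → 0 as x → 1/3; this is a 0/0 indeterminate form.
Expand each to leading order near x = 1/3: numerator ~ 5·(x - 1/3), denominator ~ 5·(x - 1/3).
The limit of the ratio is 1.

Final answer: 1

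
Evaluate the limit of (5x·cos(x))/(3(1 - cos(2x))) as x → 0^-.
Both numerator and denominator → 0 as x → 0^-; this is a 0/0 indeterminate form.
Expand each to leading order near x = 0: numerator ~ 5·x, denominator ~ 6·x^2.
The limit of the ratio is -∞.

Final answer: -∞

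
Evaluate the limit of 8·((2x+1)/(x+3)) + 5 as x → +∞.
Evaluate the dominant behaviour as x → +∞; each term tends to a finite value or vanishes.
Limit = 21.

Final answer: 21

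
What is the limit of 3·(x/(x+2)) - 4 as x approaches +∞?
Evaluate the dominant behaviour as x → +∞; each term tends to a finite value or vanishes.
Limit = -1.

Final answer: -1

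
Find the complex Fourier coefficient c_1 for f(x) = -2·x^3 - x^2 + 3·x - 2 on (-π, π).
Compute the real Fourier coefficients first: a_1 = 4, b_1 = 30 - 4·π^2.
Then c_1 = (a_1 − i·b_1)/2 = 2 - 15·i + 2·i·π^2.

Final answer: 2 - 15·i + 2·i·π^2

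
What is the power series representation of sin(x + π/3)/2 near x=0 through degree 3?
-x^3/24 - √(3)·x^2/8 + x/4 + √(3)/4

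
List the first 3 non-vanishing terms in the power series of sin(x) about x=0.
x^5/120 - x^3/6 + x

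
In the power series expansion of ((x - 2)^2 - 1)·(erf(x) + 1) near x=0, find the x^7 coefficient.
Expand to order 7: ((x - 2)^2 - 1)·(erf(x) + 1) = 2·x^7/(35·√(π)) - 4·x^6/(5·√(π)) - x^5/(15·√(π)) + 8·x^4/(3·√(π)) + x^2·(1 - 8/√(π)) + x·(-4 + 6/√(π)) + 3 + O(x^8).
The coefficient of x^7 is 2/(35·√(π)).

Final answer: 2/(35·√(π))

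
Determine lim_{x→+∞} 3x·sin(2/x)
As x → +∞: let u = 2/x → 0⁺; then 3·x·sin(2/x) = 3·2·sin(u)/u → 3·2·1 = 6.
Limit = 6.

Final answer: 6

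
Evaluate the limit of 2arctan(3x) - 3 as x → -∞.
Evaluate the dominant behaviour as x → -∞; each term tends to a finite value or vanishes.
Limit = -π - 3.

Final answer: -π - 3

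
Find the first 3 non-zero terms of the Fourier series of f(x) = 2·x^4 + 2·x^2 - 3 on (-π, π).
(88 - 16·π^2)·cos(x) + (-4 + 4·π^2)·cos(2·x) - 3 + 2·π^2/3 + 2·π^4/5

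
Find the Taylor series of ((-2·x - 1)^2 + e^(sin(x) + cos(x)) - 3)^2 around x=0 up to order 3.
x^3·(-2 + e)^2·(-e/(-2 + e) + 8·(e/(-2 + e) + 4/(-2 + e))/(-2 + e)) + x^2·(-2 + e)^2·(8/(-2 + e) + (e/(-2 + e) + 4/(-2 + e))^2) + x·(-2 + e)^2·(2·e/(-2 + e) + 8/(-2 + e)) + (-2 + e)^2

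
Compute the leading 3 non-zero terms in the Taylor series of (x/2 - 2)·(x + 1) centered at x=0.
x^2/2 - 3·x/2 - 2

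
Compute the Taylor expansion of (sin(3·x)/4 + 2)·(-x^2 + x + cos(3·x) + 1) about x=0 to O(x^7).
-243·x^6/160 + 1557·x^5/160 + 45·x^4/8 - 51·x^3/8 - 41·x^2/4 + 7·x/2 + 4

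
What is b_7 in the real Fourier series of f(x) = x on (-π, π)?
b_7 = (1/π) ∫_{-π}^{π} f(x)·sin(7x) dx.
Evaluate the integral (use parity and integration by parts as needed): b_7 = 2/7.

Final answer: 2/7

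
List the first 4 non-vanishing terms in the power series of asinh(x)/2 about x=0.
-5·x^7/224 + 3·x^5/80 - x^3/12 + x/2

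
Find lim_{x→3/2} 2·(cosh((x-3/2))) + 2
Direct substitution at x = 3/2 gives 4.

Final answer: 4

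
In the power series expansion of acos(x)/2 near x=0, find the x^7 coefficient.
Expand to order 7: acos(x)/2 = -5·x^7/224 - 3·x^5/80 - x^3/12 - x/2 + π/4 + O(x^8).
The coefficient of x^7 is -5/224.

Final answer: -5/224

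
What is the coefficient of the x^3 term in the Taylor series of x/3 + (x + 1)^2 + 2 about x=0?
Expand to order 3: x/3 + (x + 1)^2 + 2 = x^2 + 7·x/3 + 3 + O(x^4).
The coefficient of x^3 is 0.

Final answer: 0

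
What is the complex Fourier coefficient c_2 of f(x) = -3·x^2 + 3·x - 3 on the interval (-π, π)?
Compute the real Fourier coefficients first: a_2 = -3, b_2 = -3.
Then c_2 = (a_2 − i·b_2)/2 = -3/2 + 3·i/2.

Final answer: -3/2 + 3·i/2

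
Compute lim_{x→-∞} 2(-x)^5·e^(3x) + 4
The product is a 0·∞ indeterminate form at x → -∞.
Rewrite the product as 2(-x)^5 / e^(-3x) (an ∞/∞ form) and apply L'Hôpital, or use the standard hierarchy e^(3|x|) ≫ |(-x)^5| as x → -∞.
The indeterminate product → 0, so the limit = 4.

Final answer: 4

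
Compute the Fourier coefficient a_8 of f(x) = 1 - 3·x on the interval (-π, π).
a_8 = (1/π) ∫_{-π}^{π} f(x)·cos(8x) dx.
Evaluate the integral (use parity and integration by parts as needed): a_8 = 0.

Final answer: 0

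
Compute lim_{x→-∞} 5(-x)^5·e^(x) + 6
The product is a 0·∞ indeterminate form at x → -∞.
Rewrite the product as 5(-x)^5 / e^(-x) (an ∞/∞ form) and apply L'Hôpital, or use the standard hierarchy e^(|x|) ≫ |(-x)^5| as x → -∞.
The indeterminate product → 0, so the limit = 6.

Final answer: 6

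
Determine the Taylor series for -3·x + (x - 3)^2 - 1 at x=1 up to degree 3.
-7·(x - 1) + (x - 1)^2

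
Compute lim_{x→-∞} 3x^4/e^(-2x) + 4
The quotient is an ∞/∞ indeterminate form as x → -∞.
Compare growth rates of the dominant terms (exponentials ≫ polynomials ≫ logarithms), or apply L'Hôpital's rule; the quotient → 0.
Adding the constant: 0 + 4 = 4. Limit = 4.

Final answer: 4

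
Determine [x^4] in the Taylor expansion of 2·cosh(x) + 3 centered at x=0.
Expand to order 4: 2·cosh(x) + 3 = x^4/12 + x^2 + 5 + O(x^5).
The coefficient of x^4 is 1/12.

Final answer: 1/12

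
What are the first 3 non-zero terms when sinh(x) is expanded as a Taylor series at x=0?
x^5/120 + x^3/6 + x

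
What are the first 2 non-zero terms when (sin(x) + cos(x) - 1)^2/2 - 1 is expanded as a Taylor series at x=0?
x^2/2 - 1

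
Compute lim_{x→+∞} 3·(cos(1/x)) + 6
Evaluate the dominant behaviour as x → +∞; each term tends to a finite value or vanishes.
Limit = 9.

Final answer: 9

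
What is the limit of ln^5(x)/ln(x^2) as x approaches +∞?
This is an ∞/∞ indeterminate form as x → +∞.
Write ln(x^2) = 2·ln(x), reducing the quotient to ln^4(x)/2 → ∞.
Limit = ∞.

Final answer: ∞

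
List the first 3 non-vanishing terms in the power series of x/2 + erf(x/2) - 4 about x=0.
-x^3/(12·√(π)) + x·(1/2 + 1/√(π)) - 4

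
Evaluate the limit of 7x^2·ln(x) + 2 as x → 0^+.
The product is a 0·∞ indeterminate form at x → 0⁺.
Rewrite the product as 7·ln(x) / x^(-2) and apply L'Hôpital, or use the standard hierarchy x^(-2) ≫ |ln x| as x → 0⁺.
The indeterminate product → 0, so the limit = 2.

Final answer: 2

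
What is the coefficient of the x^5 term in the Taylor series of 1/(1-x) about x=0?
Expand to order 5: 1/(1-x) = x^5 + x^4 + x^3 + x^2 + x + 1 + O(x^6).
The coefficient of x^5 is 1.

Final answer: 1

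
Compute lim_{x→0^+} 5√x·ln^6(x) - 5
The product is a 0·∞ indeterminate form at x → 0⁺.
Rewrite the product as 5·ln^6(x) / x^(-1/2) and apply L'Hôpital, or use the standard hierarchy x^(-1/2) ≫ |ln x|^6 as x → 0⁺.
The indeterminate product → 0, so the limit = -5.

Final answer: -5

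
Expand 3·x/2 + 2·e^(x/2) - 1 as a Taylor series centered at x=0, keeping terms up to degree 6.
x^6/23040 + x^5/1920 + x^4/192 + x^3/24 + x^2/4 + 5·x/2 + 1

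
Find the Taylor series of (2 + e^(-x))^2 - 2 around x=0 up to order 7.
-11·x^7/420 + 17·x^6/180 - 3·x^5/10 + 5·x^4/6 - 2·x^3 + 4·x^2 - 6·x + 7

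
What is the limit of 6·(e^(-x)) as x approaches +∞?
Evaluate the dominant behaviour as x → +∞; each term tends to a finite value or vanishes.
Limit = 0.

Final answer: 0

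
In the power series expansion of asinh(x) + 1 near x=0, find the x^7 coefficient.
Expand to order 7: asinh(x) + 1 = -5·x^7/112 + 3·x^5/40 - x^3/6 + x + 1 + O(x^8).
The coefficient of x^7 is -5/112.

Final answer: -5/112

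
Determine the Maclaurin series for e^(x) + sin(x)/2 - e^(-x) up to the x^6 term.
x^5/48 + x^3/4 + 5·x/2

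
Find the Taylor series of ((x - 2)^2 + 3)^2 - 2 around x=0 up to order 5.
x^4 - 8·x^3 + 30·x^2 - 56·x + 47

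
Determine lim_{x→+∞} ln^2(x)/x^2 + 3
The quotient is an ∞/∞ indeterminate form as x → +∞.
The polynomial denominator x^2 dominates the logarithmic numerator (any positive power of x ≫ ln^2(x) as x → ∞), so the quotient → 0.
Adding the constant: 0 + 3 = 3. Limit = 3.

Final answer: 3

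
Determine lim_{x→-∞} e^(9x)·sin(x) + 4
Evaluate the dominant behaviour as x → -∞; each term tends to a finite value or vanishes.
Limit = 4.

Final answer: 4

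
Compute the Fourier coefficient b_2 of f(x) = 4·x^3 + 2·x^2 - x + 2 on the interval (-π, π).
b_2 = (1/π) ∫_{-π}^{π} f(x)·sin(2x) dx.
Evaluate the integral (use parity and integration by parts as needed): b_2 = 7 - 4·π^2.

Final answer: 7 - 4·π^2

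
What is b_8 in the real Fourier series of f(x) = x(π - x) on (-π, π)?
b_8 = (1/π) ∫_{-π}^{π} f(x)·sin(8x) dx.
Evaluate the integral (use parity and integration by parts as needed): b_8 = -π/4.

Final answer: -π/4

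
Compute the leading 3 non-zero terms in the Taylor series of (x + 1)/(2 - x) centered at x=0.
3·x^2/8 + 3·x/4 + 1/2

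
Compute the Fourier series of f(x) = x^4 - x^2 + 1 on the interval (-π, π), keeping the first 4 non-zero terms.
(52 - 8·π^2)·cos(x) + (-4 + 2·π^2)·cos(2·x) + (28/27 - 8·π^2/9)·cos(3·x) - π^2/3 + 1 + π^4/5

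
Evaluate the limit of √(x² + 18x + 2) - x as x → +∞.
This is an ∞ − ∞ indeterminate form.
Multiply and divide by the conjugate √(x²+18x + 2) + x; the x² terms cancel, leaving (18x + 2)/(√(x²+18x + 2)+x) → 18/2 = 9.
Limit = 9.

Final answer: 9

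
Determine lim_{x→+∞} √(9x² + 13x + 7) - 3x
As x → +∞: multiply by the conjugate to get (13x+7)/(√(9x²+13x+7)+3x); the denominator ~ 6x, so the limit is 13/6.
Limit = 13/6.

Final answer: 13/6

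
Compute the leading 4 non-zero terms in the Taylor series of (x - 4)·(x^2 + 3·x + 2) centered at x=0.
x^3 - x^2 - 10·x - 8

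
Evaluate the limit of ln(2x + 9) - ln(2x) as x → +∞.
This is an ∞ − ∞ indeterminate form.
Combine the logarithms: ln(2x+9) − ln(2x) = ln((2x+9)/(2x)) = ln(1 + 9/(2x)) → ln(1) = 0.
Limit = 0.

Final answer: 0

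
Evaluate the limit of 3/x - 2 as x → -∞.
Evaluate the dominant behaviour as x → -∞; each term tends to a finite value or vanishes.
Limit = -2.

Final answer: -2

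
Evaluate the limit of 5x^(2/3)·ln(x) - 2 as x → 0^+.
The product is a 0·∞ indeterminate form at x → 0⁺.
Rewrite the product as 5·ln(x) / x^(-2/3) and apply L'Hôpital, or use the standard hierarchy x^(-2/3) ≫ |ln x| as x → 0⁺.
The indeterminate product → 0, so the limit = -2.

Final answer: -2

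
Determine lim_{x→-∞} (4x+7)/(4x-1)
Evaluate the dominant behaviour as x → -∞; each term tends to a finite value or vanishes.
Limit = 1.

Final answer: 1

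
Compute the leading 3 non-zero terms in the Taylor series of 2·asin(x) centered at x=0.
3·x^5/20 + x^3/3 + 2·x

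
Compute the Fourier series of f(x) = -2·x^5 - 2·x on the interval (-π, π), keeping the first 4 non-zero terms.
(-484 - 4·π^4 + 80·π^2)·sin(x) + (-10·π^2 + 17 + 2·π^4)·sin(2·x) + (-4·π^4/3 - 268/81 + 80·π^2/27)·sin(3·x) + (-5·π^2/4 + 47/32 + π^4)·sin(4·x)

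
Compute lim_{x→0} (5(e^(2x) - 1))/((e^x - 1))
Both numerator and denominator → 0 as x → 0; this is a 0/0 indeterminate form.
Expand each to leading order near x = 0: numerator ~ 10·x, denominator ~ x.
The limit of the ratio is 10.

Final answer: 10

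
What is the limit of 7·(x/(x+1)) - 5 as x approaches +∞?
Evaluate the dominant behaviour as x → +∞; each term tends to a finite value or vanishes.
Limit = 2.

Final answer: 2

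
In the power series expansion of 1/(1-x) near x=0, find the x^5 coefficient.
Expand to order 5: 1/(1-x) = x^5 + x^4 + x^3 + x^2 + x + 1 + O(x^6).
The coefficient of x^5 is 1.

Final answer: 1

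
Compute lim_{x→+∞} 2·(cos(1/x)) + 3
Evaluate the dominant behaviour as x → +∞; each term tends to a finite value or vanishes.
Limit = 5.

Final answer: 5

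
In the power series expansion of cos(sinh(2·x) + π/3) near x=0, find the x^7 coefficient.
Expand to order 7: cos(sinh(2·x) + π/3) = 32·√(3)·x^7/45 + 2·x^6/15 + 16·√(3)·x^5/15 - x^4 - x^2 - √(3)·x + 1/2 + O(x^8).
The coefficient of x^7 is 32·√(3)/45.

Final answer: 32·√(3)/45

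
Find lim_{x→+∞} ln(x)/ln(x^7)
This is an ∞/∞ indeterminate form as x → +∞.
Write ln(x^7) = 7·ln(x), reducing the quotient to 1/7.
Limit = 1/7.

Final answer: 1/7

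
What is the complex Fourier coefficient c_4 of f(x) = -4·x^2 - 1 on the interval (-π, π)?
Compute the real Fourier coefficients first: a_4 = -1, b_4 = 0.
Then c_4 = (a_4 − i·b_4)/2 = -1/2.

Final answer: -1/2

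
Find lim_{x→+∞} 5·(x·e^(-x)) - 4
Evaluate the dominant behaviour as x → +∞; each term tends to a finite value or vanishes.
Limit = -4.

Final answer: -4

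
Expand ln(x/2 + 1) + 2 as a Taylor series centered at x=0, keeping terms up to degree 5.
x^5/160 - x^4/64 + x^3/24 - x^2/8 + x/2 + 2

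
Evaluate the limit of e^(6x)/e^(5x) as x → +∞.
This is an ∞/∞ indeterminate form as x → +∞.
Rewrite e^(6x)/e^(5x) = e^((6−5)x) = e^(x); the exponent coefficient is 1 > 0 so e^(x) → ∞.
Limit = ∞.

Final answer: ∞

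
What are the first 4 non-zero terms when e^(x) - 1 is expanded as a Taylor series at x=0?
x^4/24 + x^3/6 + x^2/2 + x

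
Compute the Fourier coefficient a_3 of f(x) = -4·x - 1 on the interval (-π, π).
a_3 = (1/π) ∫_{-π}^{π} f(x)·cos(3x) dx.
Evaluate the integral (use parity and integration by parts as needed): a_3 = 0.

Final answer: 0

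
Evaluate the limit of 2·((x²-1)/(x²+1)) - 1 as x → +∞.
Evaluate the dominant behaviour as x → +∞; each term tends to a finite value or vanishes.
Limit = 1.

Final answer: 1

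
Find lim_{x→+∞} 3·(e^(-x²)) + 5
Evaluate the dominant behaviour as x → +∞; each term tends to a finite value or vanishes.
Limit = 5.

Final answer: 5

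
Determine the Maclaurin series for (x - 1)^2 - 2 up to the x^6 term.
x^2 - 2·x - 1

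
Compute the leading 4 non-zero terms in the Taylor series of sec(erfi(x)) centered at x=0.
x^6·(-8/(9·π^2) + 28/(45·π) + 364/(45·π^3) - 4·(-4/(3·π) + 2/(3·π^2))/π) + x^4·(10/(3·π^2) + 4/(3·π)) + 2·x^2/π + 1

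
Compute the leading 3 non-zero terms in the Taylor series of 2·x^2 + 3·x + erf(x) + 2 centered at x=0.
2·x^2 + x·(2/√(π) + 3) + 2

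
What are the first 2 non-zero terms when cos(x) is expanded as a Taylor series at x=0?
1 - x^2/2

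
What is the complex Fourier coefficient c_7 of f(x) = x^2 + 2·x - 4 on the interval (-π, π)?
Compute the real Fourier coefficients first: a_7 = -4/49, b_7 = 4/7.
Then c_7 = (a_7 − i·b_7)/2 = -2/49 - 2·i/7.

Final answer: -2/49 - 2·i/7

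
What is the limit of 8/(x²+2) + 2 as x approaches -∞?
Evaluate the dominant behaviour as x → -∞; each term tends to a finite value or vanishes.
Limit = 2.

Final answer: 2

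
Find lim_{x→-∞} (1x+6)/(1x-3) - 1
Evaluate the dominant behaviour as x → -∞; each term tends to a finite value or vanishes.
Limit = 0.

Final answer: 0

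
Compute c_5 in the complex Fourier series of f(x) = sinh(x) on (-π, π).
Compute the real Fourier coefficients first: a_5 = 0, b_5 = 5·sinh(π)/(13·π).
Then c_5 = (a_5 − i·b_5)/2 = -5·i·sinh(π)/(26·π).

Final answer: -5·i·sinh(π)/(26·π)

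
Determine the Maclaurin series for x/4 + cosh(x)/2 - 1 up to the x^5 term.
x^4/48 + x^2/4 + x/4 - 1/2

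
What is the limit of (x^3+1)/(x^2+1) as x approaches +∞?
This is an ∞/∞ indeterminate form as x → +∞.
Divide numerator and denominator by x^3 and let the lower-order terms vanish; the numerator's degree 3 exceeds the denominator's degree 2, so the quotient diverges.
Limit = ∞.

Final answer: ∞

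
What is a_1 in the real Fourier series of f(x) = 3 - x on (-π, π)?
a_1 = (1/π) ∫_{-π}^{π} f(x)·cos(1x) dx.
Evaluate the integral (use parity and integration by parts as needed): a_1 = 0.

Final answer: 0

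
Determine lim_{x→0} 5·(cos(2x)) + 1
Direct substitution at x = 0 gives 6.

Final answer: 6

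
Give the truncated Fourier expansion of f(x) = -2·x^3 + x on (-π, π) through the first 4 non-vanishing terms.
(26 - 4·π^2)·sin(x) + (-4 + 2·π^2)·sin(2·x) + (14/9 - 4·π^2/3)·sin(3·x) + (-7/8 + π^2)·sin(4·x)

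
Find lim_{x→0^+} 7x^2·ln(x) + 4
The product is a 0·∞ indeterminate form at x → 0⁺.
Rewrite the product as 7·ln(x) / x^(-2) and apply L'Hôpital, or use the standard hierarchy x^(-2) ≫ |ln x| as x → 0⁺.
The indeterminate product → 0, so the limit = 4.

Final answer: 4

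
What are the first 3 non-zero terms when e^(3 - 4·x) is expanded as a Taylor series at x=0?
8·x^2·e^(3) - 4·x·e^(3) + e^(3)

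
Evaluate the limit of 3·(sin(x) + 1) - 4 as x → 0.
Direct substitution at x = 0 gives -1.

Final answer: -1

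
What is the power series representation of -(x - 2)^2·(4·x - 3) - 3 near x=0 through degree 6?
-4·x^3 + 19·x^2 - 28·x + 9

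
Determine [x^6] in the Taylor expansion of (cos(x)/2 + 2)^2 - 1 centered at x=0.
Expand to order 6: (cos(x)/2 + 2)^2 - 1 = -x^6/72 + x^4/6 - 5·x^2/4 + 21/4 + O(x^7).
The coefficient of x^6 is -1/72.

Final answer: -1/72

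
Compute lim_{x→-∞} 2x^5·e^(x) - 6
The product is a 0·∞ indeterminate form at x → -∞.
Rewrite the product as 2x^5 / e^(-x) (an ∞/∞ form) and apply L'Hôpital, or use the standard hierarchy e^(|x|) ≫ |x^5| as x → -∞.
The indeterminate product → 0, so the limit = -6.

Final answer: -6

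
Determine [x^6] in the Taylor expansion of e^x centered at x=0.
Expand to order 6: e^x = x^6/720 + x^5/120 + x^4/24 + x^3/6 + x^2/2 + x + 1 + O(x^7).
The coefficient of x^6 is 1/720.

Final answer: 1/720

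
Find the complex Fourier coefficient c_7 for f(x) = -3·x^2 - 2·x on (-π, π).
Compute the real Fourier coefficients first: a_7 = 12/49, b_7 = -4/7.
Then c_7 = (a_7 − i·b_7)/2 = 6/49 + 2·i/7.

Final answer: 6/49 + 2·i/7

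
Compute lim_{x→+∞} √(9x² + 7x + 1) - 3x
As x → +∞: multiply by the conjugate to get (7x+1)/(√(9x²+7x+1)+3x); the denominator ~ 6x, so the limit is 7/6.
Limit = 7/6.

Final answer: 7/6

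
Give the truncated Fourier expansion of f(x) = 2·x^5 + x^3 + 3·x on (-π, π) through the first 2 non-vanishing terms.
(-78·π^2 + 4·π^4 + 474)·sin(x) + (-2·π^4 - 33/2 + 9·π^2)·sin(2·x)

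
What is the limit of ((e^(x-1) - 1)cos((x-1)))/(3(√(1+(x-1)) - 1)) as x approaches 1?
Both numerator and denominator → 0 as x → 1; this is a 0/0 indeterminate form.
Expand each to leading order near x = 1: numerator ~ (x - 1), denominator ~ 3·(x - 1)/2.
The limit of the ratio is 2/3.

Final answer: 2/3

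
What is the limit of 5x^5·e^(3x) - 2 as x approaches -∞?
The product is a 0·∞ indeterminate form at x → -∞.
Rewrite the product as 5x^5 / e^(-3x) (an ∞/∞ form) and apply L'Hôpital, or use the standard hierarchy e^(3|x|) ≫ |x^5| as x → -∞.
The indeterminate product → 0, so the limit = -2.

Final answer: -2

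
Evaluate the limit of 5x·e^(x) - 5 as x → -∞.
The product is a 0·∞ indeterminate form at x → -∞.
Rewrite the product as 5x / e^(-x) (an ∞/∞ form) and apply L'Hôpital, or use the standard hierarchy e^(|x|) ≫ |x| as x → -∞.
The indeterminate product → 0, so the limit = -5.

Final answer: -5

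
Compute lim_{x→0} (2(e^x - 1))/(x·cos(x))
Both numerator and denominator → 0 as x → 0; this is a 0/0 indeterminate form.
Expand each to leading order near x = 0: numerator ~ 2·x, denominator ~ x.
The limit of the ratio is 2.

Final answer: 2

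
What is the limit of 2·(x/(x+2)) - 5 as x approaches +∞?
Evaluate the dominant behaviour as x → +∞; each term tends to a finite value or vanishes.
Limit = -3.

Final answer: -3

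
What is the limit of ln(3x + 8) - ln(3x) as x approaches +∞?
This is an ∞ − ∞ indeterminate form.
Combine the logarithms: ln(3x+8) − ln(3x) = ln((3x+8)/(3x)) = ln(1 + 8/(3x)) → ln(1) = 0.
Limit = 0.

Final answer: 0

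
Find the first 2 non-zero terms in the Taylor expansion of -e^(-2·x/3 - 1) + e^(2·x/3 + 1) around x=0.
x·(2·e^(-1)/3 + 2·e/3) - e^(-1) + e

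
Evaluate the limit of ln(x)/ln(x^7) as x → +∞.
This is an ∞/∞ indeterminate form as x → +∞.
Write ln(x^7) = 7·ln(x), reducing the quotient to 1/7.
Limit = 1/7.

Final answer: 1/7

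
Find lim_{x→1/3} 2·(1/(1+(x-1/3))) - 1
Direct substitution at x = 1/3 gives 1.

Final answer: 1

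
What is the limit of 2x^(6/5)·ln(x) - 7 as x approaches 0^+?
The product is a 0·∞ indeterminate form at x → 0⁺.
Rewrite the product as 2·ln(x) / x^(-6/5) and apply L'Hôpital, or use the standard hierarchy x^(-6/5) ≫ |ln x| as x → 0⁺.
The indeterminate product → 0, so the limit = -7.

Final answer: -7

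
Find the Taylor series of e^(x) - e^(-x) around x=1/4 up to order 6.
(-1 + e^(1/2))·e^(-1/4) + (1 + e^(1/2))·e^(-1/4)·(x - 1/4) + (-1 + e^(1/2))·e^(-1/4)·(x - 1/4)^2/2 + (1 + e^(1/2))·e^(-1/4)·(x - 1/4)^3/6 + (-1 + e^(1/2))·e^(-1/4)·(x - 1/4)^4/24 + (1 + e^(1/2))·e^(-1/4)·(x - 1/4)^5/120 + (-1 + e^(1/2))·e^(-1/4)·(x - 1/4)^6/720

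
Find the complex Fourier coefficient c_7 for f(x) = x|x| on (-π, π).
Compute the real Fourier coefficients first: a_7 = 0, b_7 = (-8 + 98·π^2)/(343·π).
Then c_7 = (a_7 − i·b_7)/2 = -i·π/7 + 4·i/(343·π).

Final answer: -i·π/7 + 4·i/(343·π)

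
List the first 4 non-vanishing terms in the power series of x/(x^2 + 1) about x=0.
-x^7 + x^5 - x^3 + x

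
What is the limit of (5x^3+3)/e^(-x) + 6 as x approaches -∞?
The quotient is an ∞/∞ indeterminate form as x → -∞.
Compare growth rates of the dominant terms (exponentials ≫ polynomials ≫ logarithms), or apply L'Hôpital's rule; the quotient → 0.
Adding the constant: 0 + 6 = 6. Limit = 6.

Final answer: 6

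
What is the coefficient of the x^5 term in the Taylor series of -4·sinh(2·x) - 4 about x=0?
Expand to order 5: -4·sinh(2·x) - 4 = -16·x^5/15 - 16·x^3/3 - 8·x - 4 + O(x^6).
The coefficient of x^5 is -16/15.

Final answer: -16/15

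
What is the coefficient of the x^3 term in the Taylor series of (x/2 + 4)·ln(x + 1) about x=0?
Expand to order 3: (x/2 + 4)·ln(x + 1) = 13·x^3/12 - 3·x^2/2 + 4·x + O(x^4).
The coefficient of x^3 is 13/12.

Final answer: 13/12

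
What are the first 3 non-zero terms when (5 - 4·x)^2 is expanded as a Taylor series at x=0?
16·x^2 - 40·x + 25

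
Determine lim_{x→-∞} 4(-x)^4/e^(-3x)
This is an ∞/∞ indeterminate form as x → -∞.
Compare growth rates of the dominant terms (exponentials ≫ polynomials ≫ logarithms), or apply L'Hôpital's rule; the quotient → 0.
Limit = 0.

Final answer: 0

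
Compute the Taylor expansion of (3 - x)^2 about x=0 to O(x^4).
x^2 - 6·x + 9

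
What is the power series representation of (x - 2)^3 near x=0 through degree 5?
x^3 - 6·x^2 + 12·x - 8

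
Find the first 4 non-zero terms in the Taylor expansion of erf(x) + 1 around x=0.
x^5/(5·√(π)) - 2·x^3/(3·√(π)) + 2·x/√(π) + 1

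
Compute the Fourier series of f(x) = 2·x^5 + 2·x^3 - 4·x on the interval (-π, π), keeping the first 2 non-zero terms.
(-76·π^2 + 4·π^4 + 448)·sin(x) + (-2·π^4 - 8 + 8·π^2)·sin(2·x)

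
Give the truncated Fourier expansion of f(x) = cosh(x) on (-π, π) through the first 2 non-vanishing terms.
-cos(x)·sinh(π)/π + sinh(π)/π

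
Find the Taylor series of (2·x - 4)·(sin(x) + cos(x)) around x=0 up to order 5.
x^5/20 - x^4/2 - x^3/3 + 4·x^2 - 2·x - 4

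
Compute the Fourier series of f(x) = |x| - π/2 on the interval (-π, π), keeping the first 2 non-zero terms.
-4·cos(x)/π - 4·cos(3·x)/(9·π)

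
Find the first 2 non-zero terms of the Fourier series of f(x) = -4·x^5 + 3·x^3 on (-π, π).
(-996 - 8·π^4 + 166·π^2)·sin(x) + (-23·π^2 + 69/2 + 4·π^4)·sin(2·x)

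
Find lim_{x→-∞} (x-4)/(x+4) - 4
Evaluate the dominant behaviour as x → -∞; each term tends to a finite value or vanishes.
Limit = -3.

Final answer: -3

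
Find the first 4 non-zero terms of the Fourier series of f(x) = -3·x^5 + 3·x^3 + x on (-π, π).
(-754 - 6·π^4 + 126·π^2)·sin(x) + (-18·π^2 + 26 + 3·π^4)·sin(2·x) + (-2·π^4 - 98/27 + 58·π^2/9)·sin(3·x) + (-27·π^2/8 + 49/64 + 3·π^4/2)·sin(4·x)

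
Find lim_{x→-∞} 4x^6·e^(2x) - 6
The product is a 0·∞ indeterminate form at x → -∞.
Rewrite the product as 4x^6 / e^(-2x) (an ∞/∞ form) and apply L'Hôpital, or use the standard hierarchy e^(2|x|) ≫ |x^6| as x → -∞.
The indeterminate product → 0, so the limit = -6.

Final answer: -6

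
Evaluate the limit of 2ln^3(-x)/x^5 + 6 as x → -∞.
The quotient is an ∞/∞ indeterminate form as x → -∞.
Compare growth rates of the dominant terms (exponentials ≫ polynomials ≫ logarithms), or apply L'Hôpital's rule; the quotient → 0.
Adding the constant: 0 + 6 = 6. Limit = 6.

Final answer: 6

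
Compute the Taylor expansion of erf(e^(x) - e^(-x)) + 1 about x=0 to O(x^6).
113·x^5/(30·√(π)) - 14·x^3/(3·√(π)) + 4·x/√(π) + 1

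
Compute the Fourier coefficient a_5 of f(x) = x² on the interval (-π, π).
a_5 = (1/π) ∫_{-π}^{π} f(x)·cos(5x) dx.
Evaluate the integral (use parity and integration by parts as needed): a_5 = -4/25.

Final answer: -4/25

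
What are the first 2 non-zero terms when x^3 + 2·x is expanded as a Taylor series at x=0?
x^3 + 2·x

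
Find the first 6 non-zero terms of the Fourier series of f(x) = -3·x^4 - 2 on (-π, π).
(-144 + 24·π^2)·cos(x) + (9 - 6·π^2)·cos(2·x) + (-16/9 + 8·π^2/3)·cos(3·x) + (9/16 - 3·π^2/2)·cos(4·x) + (-144/625 + 24·π^2/25)·cos(5·x) - 3·π^4/5 - 2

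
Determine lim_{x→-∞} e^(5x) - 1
Evaluate the dominant behaviour as x → -∞; each term tends to a finite value or vanishes.
Limit = -1.

Final answer: -1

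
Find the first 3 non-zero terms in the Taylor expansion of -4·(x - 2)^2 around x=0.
-4·x^2 + 16·x - 16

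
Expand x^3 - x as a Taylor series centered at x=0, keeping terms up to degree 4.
x^3 - x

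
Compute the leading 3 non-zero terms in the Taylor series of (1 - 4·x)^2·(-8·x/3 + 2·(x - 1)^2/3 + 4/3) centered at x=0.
194·x^2/3 - 20·x + 2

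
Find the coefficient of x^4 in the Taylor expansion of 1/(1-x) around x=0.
Expand to order 4: 1/(1-x) = x^4 + x^3 + x^2 + x + 1 + O(x^5).
The coefficient of x^4 is 1.

Final answer: 1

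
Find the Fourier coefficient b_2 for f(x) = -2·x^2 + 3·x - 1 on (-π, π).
b_2 = (1/π) ∫_{-π}^{π} f(x)·sin(2x) dx.
Evaluate the integral (use parity and integration by parts as needed): b_2 = -3.

Final answer: -3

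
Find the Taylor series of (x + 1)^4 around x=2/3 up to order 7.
625/81 + 500·(x - 2/3)/27 + 50·(x - 2/3)^2/3 + 20·(x - 2/3)^3/3 + (x - 2/3)^4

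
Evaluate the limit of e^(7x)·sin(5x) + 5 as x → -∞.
Evaluate the dominant behaviour as x → -∞; each term tends to a finite value or vanishes.
Limit = 5.

Final answer: 5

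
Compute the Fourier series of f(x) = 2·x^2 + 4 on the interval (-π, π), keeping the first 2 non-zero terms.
-8·cos(x) + 4 + 2·π^2/3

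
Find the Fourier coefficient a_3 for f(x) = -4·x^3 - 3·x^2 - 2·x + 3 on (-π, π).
a_3 = (1/π) ∫_{-π}^{π} f(x)·cos(3x) dx.
Evaluate the integral (use parity and integration by parts as needed): a_3 = 4/3.

Final answer: 4/3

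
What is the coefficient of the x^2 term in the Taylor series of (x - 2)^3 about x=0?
Expand to order 2: (x - 2)^3 = -6·x^2 + 12·x - 8 + O(x^3).
The coefficient of x^2 is -6.

Final answer: -6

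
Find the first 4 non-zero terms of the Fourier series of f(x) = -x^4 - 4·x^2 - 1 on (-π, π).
(-32 + 8·π^2)·cos(x) + (-2·π^2 - 1)·cos(2·x) + (32/27 + 8·π^2/9)·cos(3·x) - π^4/5 - 4·π^2/3 - 1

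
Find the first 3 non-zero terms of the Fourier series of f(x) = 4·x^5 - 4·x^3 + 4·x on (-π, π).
(-168·π^2 + 8·π^4 + 1016)·sin(x) + (-4·π^4 - 40 + 24·π^2)·sin(2·x) + (-232·π^2/27 + 680/81 + 8·π^4/3)·sin(3·x)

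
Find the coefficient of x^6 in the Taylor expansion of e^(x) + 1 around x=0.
Expand to order 6: e^(x) + 1 = x^6/720 + x^5/120 + x^4/24 + x^3/6 + x^2/2 + x + 2 + O(x^7).
The coefficient of x^6 is 1/720.

Final answer: 1/720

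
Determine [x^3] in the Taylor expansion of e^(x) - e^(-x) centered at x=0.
Expand to order 3: e^(x) - e^(-x) = x^3/3 + 2·x + O(x^4).
The coefficient of x^3 is 1/3.

Final answer: 1/3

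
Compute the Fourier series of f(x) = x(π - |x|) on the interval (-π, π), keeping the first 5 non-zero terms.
8·sin(x)/π + 8·sin(3·x)/(27·π) + 8·sin(5·x)/(125·π) + 8·sin(7·x)/(343·π) + 8·sin(9·x)/(729·π)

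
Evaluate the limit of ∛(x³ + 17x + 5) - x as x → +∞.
This is an ∞ − ∞ indeterminate form.
Multiply by (A² + AB + B²)/(A² + AB + B²) where A = ∛(x³+17x + 5), B = x to use A³ − B³ = (A−B)(A²+AB+B²); the x³ terms cancel, leaving (17x + 5)/(A²+AB+B²) with denominator ~ 3x², so the limit is 0.
Limit = 0.

Final answer: 0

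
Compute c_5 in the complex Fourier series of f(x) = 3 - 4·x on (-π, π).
Compute the real Fourier coefficients first: a_5 = 0, b_5 = -8/5.
Then c_5 = (a_5 − i·b_5)/2 = 4·i/5.

Final answer: 4·i/5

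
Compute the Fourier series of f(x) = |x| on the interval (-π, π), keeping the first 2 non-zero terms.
-4·cos(x)/π + π/2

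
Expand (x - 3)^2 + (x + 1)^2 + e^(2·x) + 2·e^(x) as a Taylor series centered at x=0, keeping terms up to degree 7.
13·x^7/504 + 11·x^6/120 + 17·x^5/60 + 3·x^4/4 + 5·x^3/3 + 5·x^2 + 13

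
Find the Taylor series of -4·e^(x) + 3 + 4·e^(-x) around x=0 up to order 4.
-4·x^3/3 - 8·x + 3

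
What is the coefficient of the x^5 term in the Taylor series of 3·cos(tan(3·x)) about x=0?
Expand to order 5: 3·cos(tan(3·x)) = -567·x^4/8 - 27·x^2/2 + 3 + O(x^6).
The coefficient of x^5 is 0.

Final answer: 0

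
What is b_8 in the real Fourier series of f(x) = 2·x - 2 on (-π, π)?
b_8 = (1/π) ∫_{-π}^{π} f(x)·sin(8x) dx.
Evaluate the integral (use parity and integration by parts as needed): b_8 = -1/2.

Final answer: -1/2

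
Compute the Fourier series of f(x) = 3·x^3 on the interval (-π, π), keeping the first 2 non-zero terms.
(-36 + 6·π^2)·sin(x) + (9/2 - 3·π^2)·sin(2·x)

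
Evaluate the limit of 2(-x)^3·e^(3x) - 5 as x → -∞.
The product is a 0·∞ indeterminate form at x → -∞.
Rewrite the product as 2(-x)^3 / e^(-3x) (an ∞/∞ form) and apply L'Hôpital, or use the standard hierarchy e^(3|x|) ≫ |(-x)^3| as x → -∞.
The indeterminate product → 0, so the limit = -5.

Final answer: -5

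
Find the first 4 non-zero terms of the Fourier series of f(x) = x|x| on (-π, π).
(-8 + 2·π^2)·sin(x)/π - π·sin(2·x) + (-8 + 18·π^2)·sin(3·x)/(27·π) - π·sin(4·x)/2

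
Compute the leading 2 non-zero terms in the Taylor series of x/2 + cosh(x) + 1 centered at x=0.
x/2 + 2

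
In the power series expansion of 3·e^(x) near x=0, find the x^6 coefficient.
Expand to order 6: 3·e^(x) = x^6/240 + x^5/40 + x^4/8 + x^3/2 + 3·x^2/2 + 3·x + 3 + O(x^7).
The coefficient of x^6 is 1/240.

Final answer: 1/240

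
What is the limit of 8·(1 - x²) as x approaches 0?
Direct substitution at x = 0 gives 8.

Final answer: 8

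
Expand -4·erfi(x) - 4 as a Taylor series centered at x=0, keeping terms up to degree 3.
-8·x^3/(3·√(π)) - 8·x/√(π) - 4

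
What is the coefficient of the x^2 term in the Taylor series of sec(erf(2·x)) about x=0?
Expand to order 2: sec(erf(2·x)) = 8·x^2/π + 1 + O(x^3).
The coefficient of x^2 is 8/π.

Final answer: 8/π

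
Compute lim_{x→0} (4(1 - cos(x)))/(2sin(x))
Both numerator and denominator → 0 as x → 0; this is a 0/0 indeterminate form.
Expand each to leading order near x = 0: numerator ~ 2·x^2, denominator ~ 2·x.
The limit of the ratio is 0.

Final answer: 0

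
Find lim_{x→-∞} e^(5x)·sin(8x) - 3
Evaluate the dominant behaviour as x → -∞; each term tends to a finite value or vanishes.
Limit = -3.

Final answer: -3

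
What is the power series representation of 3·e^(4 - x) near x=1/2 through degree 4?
3·e^(7/2) - 3·e^(7/2)·(x - 1/2) + 3·e^(7/2)·(x - 1/2)^2/2 - e^(7/2)·(x - 1/2)^3/2 + e^(7/2)·(x - 1/2)^4/8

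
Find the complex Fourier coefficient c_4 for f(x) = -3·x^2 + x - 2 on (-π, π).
Compute the real Fourier coefficients first: a_4 = -3/4, b_4 = -1/2.
Then c_4 = (a_4 − i·b_4)/2 = -3/8 + i/4.

Final answer: -3/8 + i/4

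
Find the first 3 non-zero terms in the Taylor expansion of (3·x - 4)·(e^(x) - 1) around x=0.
5·x^3/6 + x^2 - 4·x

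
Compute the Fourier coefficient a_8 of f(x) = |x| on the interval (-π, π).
a_8 = (1/π) ∫_{-π}^{π} f(x)·cos(8x) dx.
Evaluate the integral (use parity and integration by parts as needed): a_8 = 0.

Final answer: 0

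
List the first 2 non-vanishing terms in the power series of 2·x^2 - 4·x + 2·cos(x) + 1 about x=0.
3 - 4·x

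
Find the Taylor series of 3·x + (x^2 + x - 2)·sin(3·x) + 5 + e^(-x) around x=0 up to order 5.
-1027·x^5/120 - 107·x^4/24 + 71·x^3/6 + 7·x^2/2 - 4·x + 6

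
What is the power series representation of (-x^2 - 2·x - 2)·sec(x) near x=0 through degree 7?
-61·x^7/360 - 17·x^6/45 - 5·x^5/12 - 11·x^4/12 - x^3 - 2·x^2 - 2·x - 2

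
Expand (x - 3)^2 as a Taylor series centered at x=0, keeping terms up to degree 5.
x^2 - 6·x + 9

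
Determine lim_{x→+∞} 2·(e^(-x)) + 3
Evaluate the dominant behaviour as x → +∞; each term tends to a finite value or vanishes.
Limit = 3.

Final answer: 3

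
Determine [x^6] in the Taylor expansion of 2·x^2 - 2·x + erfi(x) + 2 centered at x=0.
Expand to order 6: 2·x^2 - 2·x + erfi(x) + 2 = x^5/(5·√(π)) + 2·x^3/(3·√(π)) + 2·x^2 + x·(-2 + 2/√(π)) + 2 + O(x^7).
The coefficient of x^6 is 0.

Final answer: 0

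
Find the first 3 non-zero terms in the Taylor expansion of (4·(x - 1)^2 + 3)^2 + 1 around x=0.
120·x^2 - 112·x + 50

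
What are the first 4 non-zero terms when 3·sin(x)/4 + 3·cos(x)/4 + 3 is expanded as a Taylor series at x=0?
-x^3/8 - 3·x^2/8 + 3·x/4 + 15/4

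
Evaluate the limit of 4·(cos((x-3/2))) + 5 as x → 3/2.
Direct substitution at x = 3/2 gives 9.

Final answer: 9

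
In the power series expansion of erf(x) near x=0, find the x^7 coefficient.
Expand to order 7: erf(x) = -x^7/(21·√(π)) + x^5/(5·√(π)) - 2·x^3/(3·√(π)) + 2·x/√(π) + O(x^8).
The coefficient of x^7 is -1/(21·√(π)).

Final answer: -1/(21·√(π))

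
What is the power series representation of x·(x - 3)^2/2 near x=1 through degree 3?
2 - 3·(x - 1)^2/2 + (x - 1)^3/2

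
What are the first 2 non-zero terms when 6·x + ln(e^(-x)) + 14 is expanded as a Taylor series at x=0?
5·x + 14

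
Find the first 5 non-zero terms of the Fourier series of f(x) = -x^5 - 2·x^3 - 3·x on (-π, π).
(-222 - 2·π^4 + 36·π^2)·sin(x) + (-3·π^2 + 15/2 + π^4)·sin(2·x) + (-2·π^4/3 - 170/81 + 4·π^2/27)·sin(3·x) + (87/64 + 3·π^2/8 + π^4/2)·sin(4·x) + (-2·π^4/5 - 12·π^2/25 - 678/625)·sin(5·x)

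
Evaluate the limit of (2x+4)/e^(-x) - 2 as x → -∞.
The quotient is an ∞/∞ indeterminate form as x → -∞.
Compare growth rates of the dominant terms (exponentials ≫ polynomials ≫ logarithms), or apply L'Hôpital's rule; the quotient → 0.
Adding the constant: 0 - 2 = -2. Limit = -2.

Final answer: -2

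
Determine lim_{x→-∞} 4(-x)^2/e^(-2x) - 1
The quotient is an ∞/∞ indeterminate form as x → -∞.
Compare growth rates of the dominant terms (exponentials ≫ polynomials ≫ logarithms), or apply L'Hôpital's rule; the quotient → 0.
Adding the constant: 0 - 1 = -1. Limit = -1.

Final answer: -1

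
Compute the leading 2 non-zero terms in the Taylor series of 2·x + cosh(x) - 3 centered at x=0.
2·x - 2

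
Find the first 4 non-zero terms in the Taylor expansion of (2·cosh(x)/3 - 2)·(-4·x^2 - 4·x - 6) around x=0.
-4·x^3/3 + 10·x^2/3 + 16·x/3 + 8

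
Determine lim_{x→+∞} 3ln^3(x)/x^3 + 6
The quotient is an ∞/∞ indeterminate form as x → +∞.
The polynomial denominator x^3 dominates the logarithmic numerator (any positive power of x ≫ ln^3(x) as x → ∞), so the quotient → 0.
Adding the constant: 0 + 6 = 6. Limit = 6.

Final answer: 6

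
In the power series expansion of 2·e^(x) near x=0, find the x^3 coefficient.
Expand to order 3: 2·e^(x) = x^3/3 + x^2 + 2·x + 2 + O(x^4).
The coefficient of x^3 is 1/3.

Final answer: 1/3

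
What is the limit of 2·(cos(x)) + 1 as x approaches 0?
Direct substitution at x = 0 gives 3.

Final answer: 3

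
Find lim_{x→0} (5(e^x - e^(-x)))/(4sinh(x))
Both numerator and denominator → 0 as x → 0; this is a 0/0 indeterminate form.
Expand each to leading order near x = 0: numerator ~ 10·x, denominator ~ 4·x.
The limit of the ratio is 5/2.

Final answer: 5/2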